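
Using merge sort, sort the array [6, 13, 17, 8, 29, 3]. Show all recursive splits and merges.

Merge sort trace:

Split: [6, 13, 17, 8, 29, 3] -> [6, 13, 17] and [8, 29, 3]
  Split: [6, 13, 17] -> [6] and [13, 17]
    Split: [13, 17] -> [13] and [17]
    Merge: [13] + [17] -> [13, 17]
  Merge: [6] + [13, 17] -> [6, 13, 17]
  Split: [8, 29, 3] -> [8] and [29, 3]
    Split: [29, 3] -> [29] and [3]
    Merge: [29] + [3] -> [3, 29]
  Merge: [8] + [3, 29] -> [3, 8, 29]
Merge: [6, 13, 17] + [3, 8, 29] -> [3, 6, 8, 13, 17, 29]

Final sorted array: [3, 6, 8, 13, 17, 29]

The merge sort proceeds by recursively splitting the array and merging sorted halves.
After all merges, the sorted array is [3, 6, 8, 13, 17, 29].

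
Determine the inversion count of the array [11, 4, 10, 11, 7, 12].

Finding inversions in [11, 4, 10, 11, 7, 12]:

(0, 1): arr[0]=11 > arr[1]=4
(0, 2): arr[0]=11 > arr[2]=10
(0, 4): arr[0]=11 > arr[4]=7
(2, 4): arr[2]=10 > arr[4]=7
(3, 4): arr[3]=11 > arr[4]=7

Total inversions: 5

The array has 5 inversion(s): (0,1), (0,2), (0,4), (2,4), (3,4). Each pair (i,j) satisfies i < j and arr[i] > arr[j].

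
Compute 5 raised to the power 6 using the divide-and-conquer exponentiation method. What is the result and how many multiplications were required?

Computing 5^6 by squaring (build up from 5^1; each line after the first costs one multiplication):

5^1 = 5
5^2 = (5^1)^2 = 5^2 = 25
5^3 = 5 * 5^2 = 5 * 25 = 125
5^6 = (5^3)^2 = 125^2 = 15625

Result: 15625
Multiplications needed: 3 (3 lines after 5^1)

5^6 = 15625. Using exponentiation by squaring, this requires 3 multiplications. The key idea: if the exponent is even, square the half-power; if odd, multiply by the base once.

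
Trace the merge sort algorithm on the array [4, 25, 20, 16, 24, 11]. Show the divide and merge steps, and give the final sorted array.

Merge sort trace:

Split: [4, 25, 20, 16, 24, 11] -> [4, 25, 20] and [16, 24, 11]
  Split: [4, 25, 20] -> [4] and [25, 20]
    Split: [25, 20] -> [25] and [20]
    Merge: [25] + [20] -> [20, 25]
  Merge: [4] + [20, 25] -> [4, 20, 25]
  Split: [16, 24, 11] -> [16] and [24, 11]
    Split: [24, 11] -> [24] and [11]
    Merge: [24] + [11] -> [11, 24]
  Merge: [16] + [11, 24] -> [11, 16, 24]
Merge: [4, 20, 25] + [11, 16, 24] -> [4, 11, 16, 20, 24, 25]

Final sorted array: [4, 11, 16, 20, 24, 25]

The merge sort proceeds by recursively splitting the array and merging sorted halves.
After all merges, the sorted array is [4, 11, 16, 20, 24, 25].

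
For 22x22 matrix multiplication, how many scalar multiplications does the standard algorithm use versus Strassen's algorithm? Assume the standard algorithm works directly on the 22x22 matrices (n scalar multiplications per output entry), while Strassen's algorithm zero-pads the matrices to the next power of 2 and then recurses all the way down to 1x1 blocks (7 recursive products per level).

Matrix multiplication for 22x22 matrices:

Strassen's algorithm requires power-of-2 dimensions. Pad 22x22 to 32x32 (next power of 2).

Standard algorithm: 22^3 = 10648 multiplications
Strassen's algorithm: 7^(log2(32)) = 7^5 = 16807 multiplications
Difference: 10648 - 16807 = -6159 (Strassen uses MORE here due to padding overhead — for small or just-over-power-of-2 n, padding can outweigh the per-level savings)

Standard: 10648 multiplications (22^3). Strassen: 16807 multiplications (7^5, after padding to 32x32). Strassen reduces 8 recursive multiplications to 7 at each level.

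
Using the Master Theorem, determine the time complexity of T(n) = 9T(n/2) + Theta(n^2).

Master Theorem for T(n) = 9T(n/2) + O(n^2):

a = 9, b = 2, c = 2
log_b(a) = log_2(9) = 3.1699

Case 1: c = 2 < log_2(9) = 3.1699
T(n) = O(n^(log_2 9))

For T(n) = 9T(n/2) + O(n^2): log_2(9) = 3.1699. This is Case 1 of the Master Theorem (c < log_b(a), work dominated by leaves), giving O(n^(log_2 9)).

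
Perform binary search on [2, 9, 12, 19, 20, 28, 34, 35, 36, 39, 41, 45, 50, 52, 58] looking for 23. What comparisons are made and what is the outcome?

Binary search for 23 in [2, 9, 12, 19, 20, 28, 34, 35, 36, 39, 41, 45, 50, 52, 58]:

lo=0, hi=14, mid=7, arr[mid]=35 -> 35 > 23, search left half
lo=0, hi=6, mid=3, arr[mid]=19 -> 19 < 23, search right half
lo=4, hi=6, mid=5, arr[mid]=28 -> 28 > 23, search left half
lo=4, hi=4, mid=4, arr[mid]=20 -> 20 < 23, search right half
lo=5 > hi=4, target 23 not found

Binary search determines that 23 is not in the array after 4 comparisons. The search space was exhausted without finding the target.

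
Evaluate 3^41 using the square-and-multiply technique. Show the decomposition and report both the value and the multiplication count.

Computing 3^41 by squaring (build up from 3^1; each line after the first costs one multiplication):

3^1 = 3
3^2 = (3^1)^2 = 3^2 = 9
3^4 = (3^2)^2 = 9^2 = 81
3^5 = 3 * 3^4 = 3 * 81 = 243
3^10 = (3^5)^2 = 243^2 = 59049
3^20 = (3^10)^2 = 59049^2 = 3486784401
3^40 = (3^20)^2 = 3486784401^2 = 12157665459056928801
3^41 = 3 * 3^40 = 3 * 12157665459056928801 = 36472996377170786403

Result: 36472996377170786403
Multiplications needed: 7 (7 lines after 3^1)

3^41 = 36472996377170786403. Using exponentiation by squaring, this requires 7 multiplications. The key idea: if the exponent is even, square the half-power; if odd, multiply by the base once.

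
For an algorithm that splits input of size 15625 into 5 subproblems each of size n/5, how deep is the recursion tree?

For divide and conquer with division factor 5:

Problem sizes at each level:
Level 0: 15625
Level 1: 3125
Level 2: 625
Level 3: 125
Level 4: 25
Level 5: 5
Level 6: 1

The root is level 0 and the size-1 base case is level 6 (the tree spans levels 0 through 6, i.e. 7 levels counting the root), so the depth is the number of divisions: log_5(15625) = 6

The recursion tree depth is log_5(15625) = 6. At each level, the problem size is divided by 5, so it takes 6 divisions to reduce to a base case of size 1. The algorithm makes 5 recursive calls at each level.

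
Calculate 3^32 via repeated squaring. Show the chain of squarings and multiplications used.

Computing 3^32 by squaring (build up from 3^1; each line after the first costs one multiplication):

3^1 = 3
3^2 = (3^1)^2 = 3^2 = 9
3^4 = (3^2)^2 = 9^2 = 81
3^8 = (3^4)^2 = 81^2 = 6561
3^16 = (3^8)^2 = 6561^2 = 43046721
3^32 = (3^16)^2 = 43046721^2 = 1853020188851841

Result: 1853020188851841
Multiplications needed: 5 (5 lines after 3^1)

3^32 = 1853020188851841. Using exponentiation by squaring, this requires 5 multiplications. The key idea: if the exponent is even, square the half-power; if odd, multiply by the base once.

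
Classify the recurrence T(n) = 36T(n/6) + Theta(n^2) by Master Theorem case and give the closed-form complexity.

Master Theorem for T(n) = 36T(n/6) + O(n^2):

a = 36, b = 6, c = 2
log_b(a) = log_6(36) = 2.0000

Case 2: c = 2 = log_6(36) = 2.0000
T(n) = O(n^2 log n) = O(n^2 log n)

For T(n) = 36T(n/6) + O(n^2): log_6(36) = 2.0000. This is Case 2 of the Master Theorem (c = log_b(a), equal work at all levels), giving O(n^2 log n).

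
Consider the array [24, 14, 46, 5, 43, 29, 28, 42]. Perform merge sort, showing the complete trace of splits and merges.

Merge sort trace:

Split: [24, 14, 46, 5, 43, 29, 28, 42] -> [24, 14, 46, 5] and [43, 29, 28, 42]
  Split: [24, 14, 46, 5] -> [24, 14] and [46, 5]
    Split: [24, 14] -> [24] and [14]
    Merge: [24] + [14] -> [14, 24]
    Split: [46, 5] -> [46] and [5]
    Merge: [46] + [5] -> [5, 46]
  Merge: [14, 24] + [5, 46] -> [5, 14, 24, 46]
  Split: [43, 29, 28, 42] -> [43, 29] and [28, 42]
    Split: [43, 29] -> [43] and [29]
    Merge: [43] + [29] -> [29, 43]
    Split: [28, 42] -> [28] and [42]
    Merge: [28] + [42] -> [28, 42]
  Merge: [29, 43] + [28, 42] -> [28, 29, 42, 43]
Merge: [5, 14, 24, 46] + [28, 29, 42, 43] -> [5, 14, 24, 28, 29, 42, 43, 46]

Final sorted array: [5, 14, 24, 28, 29, 42, 43, 46]

The merge sort proceeds by recursively splitting the array and merging sorted halves.
After all merges, the sorted array is [5, 14, 24, 28, 29, 42, 43, 46].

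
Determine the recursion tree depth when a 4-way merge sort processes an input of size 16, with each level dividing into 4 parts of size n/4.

For divide and conquer with division factor 4:

Problem sizes at each level:
Level 0: 16
Level 1: 4
Level 2: 1

The root is level 0 and the size-1 base case is level 2 (the tree spans levels 0 through 2, i.e. 3 levels counting the root), so the depth is the number of divisions: log_4(16) = 2

The recursion tree depth is log_4(16) = 2. At each level, the problem size is divided by 4, so it takes 2 divisions to reduce to a base case of size 1. The algorithm makes 4 recursive calls at each level.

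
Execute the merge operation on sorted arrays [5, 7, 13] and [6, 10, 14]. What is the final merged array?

Merging process:

Compare 5 vs 6: take 5 from left. Merged: [5]
Compare 7 vs 6: take 6 from right. Merged: [5, 6]
Compare 7 vs 10: take 7 from left. Merged: [5, 6, 7]
Compare 13 vs 10: take 10 from right. Merged: [5, 6, 7, 10]
Compare 13 vs 14: take 13 from left. Merged: [5, 6, 7, 10, 13]
Append remaining from right: [14]. Merged: [5, 6, 7, 10, 13, 14]

Final merged array: [5, 6, 7, 10, 13, 14]
Total comparisons: 5

The merged array is [5, 6, 7, 10, 13, 14], requiring 5 comparisons. The merge step runs in O(n) time where n is the total number of elements.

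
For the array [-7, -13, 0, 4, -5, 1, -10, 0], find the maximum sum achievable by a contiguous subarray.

Using Kadane's algorithm on [-7, -13, 0, 4, -5, 1, -10, 0]:

Scanning through the array:
Position 1 (value -13): max_ending_here = -13, max_so_far = -7
Position 2 (value 0): max_ending_here = 0, max_so_far = 0
Position 3 (value 4): max_ending_here = 4, max_so_far = 4
Position 4 (value -5): max_ending_here = -1, max_so_far = 4
Position 5 (value 1): max_ending_here = 1, max_so_far = 4
Position 6 (value -10): max_ending_here = -9, max_so_far = 4
Position 7 (value 0): max_ending_here = 0, max_so_far = 4

Maximum subarray: [0, 4]
Maximum sum: 4

The maximum subarray is [0, 4] with sum 4. This subarray runs from index 2 to index 3.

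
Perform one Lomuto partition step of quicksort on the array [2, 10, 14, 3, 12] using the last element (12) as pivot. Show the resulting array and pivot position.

Lomuto partition with pivot = 12:

Initial array: [2, 10, 14, 3, 12]

arr[0]=2 <= 12: swap with position 0, array becomes [2, 10, 14, 3, 12]
arr[1]=10 <= 12: swap with position 1, array becomes [2, 10, 14, 3, 12]
arr[2]=14 > 12: no swap
arr[3]=3 <= 12: swap with position 2, array becomes [2, 10, 3, 14, 12]

Place pivot at position 3: [2, 10, 3, 12, 14]
Pivot position: 3

After partitioning with pivot 12, the array becomes [2, 10, 3, 12, 14]. The pivot is placed at index 3. All elements to the left of the pivot are <= 12, and all elements to the right are > 12.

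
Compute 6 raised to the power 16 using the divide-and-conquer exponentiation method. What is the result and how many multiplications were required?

Computing 6^16 by squaring (build up from 6^1; each line after the first costs one multiplication):

6^1 = 6
6^2 = (6^1)^2 = 6^2 = 36
6^4 = (6^2)^2 = 36^2 = 1296
6^8 = (6^4)^2 = 1296^2 = 1679616
6^16 = (6^8)^2 = 1679616^2 = 2821109907456

Result: 2821109907456
Multiplications needed: 4 (4 lines after 6^1)

6^16 = 2821109907456. Using exponentiation by squaring, this requires 4 multiplications. The key idea: if the exponent is even, square the half-power; if odd, multiply by the base once.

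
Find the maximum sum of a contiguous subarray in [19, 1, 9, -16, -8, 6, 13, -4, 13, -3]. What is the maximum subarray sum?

Using Kadane's algorithm on [19, 1, 9, -16, -8, 6, 13, -4, 13, -3]:

Scanning through the array:
Position 1 (value 1): max_ending_here = 20, max_so_far = 20
Position 2 (value 9): max_ending_here = 29, max_so_far = 29
Position 3 (value -16): max_ending_here = 13, max_so_far = 29
Position 4 (value -8): max_ending_here = 5, max_so_far = 29
Position 5 (value 6): max_ending_here = 11, max_so_far = 29
Position 6 (value 13): max_ending_here = 24, max_so_far = 29
Position 7 (value -4): max_ending_here = 20, max_so_far = 29
Position 8 (value 13): max_ending_here = 33, max_so_far = 33
Position 9 (value -3): max_ending_here = 30, max_so_far = 33

Maximum subarray: [19, 1, 9, -16, -8, 6, 13, -4, 13]
Maximum sum: 33

The maximum subarray is [19, 1, 9, -16, -8, 6, 13, -4, 13] with sum 33. This subarray runs from index 0 to index 8.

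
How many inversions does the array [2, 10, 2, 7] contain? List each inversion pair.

Finding inversions in [2, 10, 2, 7]:

(1, 2): arr[1]=10 > arr[2]=2
(1, 3): arr[1]=10 > arr[3]=7

Total inversions: 2

The array has 2 inversion(s): (1,2), (1,3). Each pair (i,j) satisfies i < j and arr[i] > arr[j].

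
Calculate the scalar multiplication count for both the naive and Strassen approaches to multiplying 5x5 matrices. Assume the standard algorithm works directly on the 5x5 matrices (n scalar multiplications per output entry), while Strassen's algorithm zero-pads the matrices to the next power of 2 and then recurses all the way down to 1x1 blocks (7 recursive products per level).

Matrix multiplication for 5x5 matrices:

Strassen's algorithm requires power-of-2 dimensions. Pad 5x5 to 8x8 (next power of 2).

Standard algorithm: 5^3 = 125 multiplications
Strassen's algorithm: 7^(log2(8)) = 7^3 = 343 multiplications
Difference: 125 - 343 = -218 (Strassen uses MORE here due to padding overhead — for small or just-over-power-of-2 n, padding can outweigh the per-level savings)

Standard: 125 multiplications (5^3). Strassen: 343 multiplications (7^3, after padding to 8x8). Strassen reduces 8 recursive multiplications to 7 at each level.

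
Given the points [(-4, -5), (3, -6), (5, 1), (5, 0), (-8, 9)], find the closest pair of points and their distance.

Computing all pairwise distances among 5 points:

d((-4, -5), (3, -6)) = 7.0711
d((-4, -5), (5, 1)) = 10.8167
d((-4, -5), (5, 0)) = 10.2956
d((-4, -5), (-8, 9)) = 14.5602
d((3, -6), (5, 1)) = 7.2801
d((3, -6), (5, 0)) = 6.3246
d((3, -6), (-8, 9)) = 18.6011
d((5, 1), (5, 0)) = 1.0 <-- minimum
d((5, 1), (-8, 9)) = 15.2643
d((5, 0), (-8, 9)) = 15.8114

Closest pair: (5, 1) and (5, 0) with distance 1.0

The closest pair is (5, 1) and (5, 0) with Euclidean distance 1.0. For 5 points, brute-force pairwise comparison is shown above. For large n, the divide-and-conquer algorithm (sort by x, recurse on halves, check the dividing strip) achieves O(n log n).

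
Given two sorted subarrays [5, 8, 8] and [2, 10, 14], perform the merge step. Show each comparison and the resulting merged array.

Merging process:

Compare 5 vs 2: take 2 from right. Merged: [2]
Compare 5 vs 10: take 5 from left. Merged: [2, 5]
Compare 8 vs 10: take 8 from left. Merged: [2, 5, 8]
Compare 8 vs 10: take 8 from left. Merged: [2, 5, 8, 8]
Append remaining from right: [10, 14]. Merged: [2, 5, 8, 8, 10, 14]

Final merged array: [2, 5, 8, 8, 10, 14]
Total comparisons: 4

The merged array is [2, 5, 8, 8, 10, 14], requiring 4 comparisons. The merge step runs in O(n) time where n is the total number of elements.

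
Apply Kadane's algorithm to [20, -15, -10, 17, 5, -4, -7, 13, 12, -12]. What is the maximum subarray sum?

Using Kadane's algorithm on [20, -15, -10, 17, 5, -4, -7, 13, 12, -12]:

Scanning through the array:
Position 1 (value -15): max_ending_here = 5, max_so_far = 20
Position 2 (value -10): max_ending_here = -5, max_so_far = 20
Position 3 (value 17): max_ending_here = 17, max_so_far = 20
Position 4 (value 5): max_ending_here = 22, max_so_far = 22
Position 5 (value -4): max_ending_here = 18, max_so_far = 22
Position 6 (value -7): max_ending_here = 11, max_so_far = 22
Position 7 (value 13): max_ending_here = 24, max_so_far = 24
Position 8 (value 12): max_ending_here = 36, max_so_far = 36
Position 9 (value -12): max_ending_here = 24, max_so_far = 36

Maximum subarray: [17, 5, -4, -7, 13, 12]
Maximum sum: 36

The maximum subarray is [17, 5, -4, -7, 13, 12] with sum 36. This subarray runs from index 3 to index 8.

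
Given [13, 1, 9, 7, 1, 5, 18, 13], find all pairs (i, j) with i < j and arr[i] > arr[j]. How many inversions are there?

Finding inversions in [13, 1, 9, 7, 1, 5, 18, 13]:

(0, 1): arr[0]=13 > arr[1]=1
(0, 2): arr[0]=13 > arr[2]=9
(0, 3): arr[0]=13 > arr[3]=7
(0, 4): arr[0]=13 > arr[4]=1
(0, 5): arr[0]=13 > arr[5]=5
(2, 3): arr[2]=9 > arr[3]=7
(2, 4): arr[2]=9 > arr[4]=1
(2, 5): arr[2]=9 > arr[5]=5
(3, 4): arr[3]=7 > arr[4]=1
(3, 5): arr[3]=7 > arr[5]=5
(6, 7): arr[6]=18 > arr[7]=13

Total inversions: 11

The array has 11 inversion(s): (0,1), (0,2), (0,3), (0,4), (0,5), (2,3), (2,4), (2,5), (3,4), (3,5), (6,7). Each pair (i,j) satisfies i < j and arr[i] > arr[j].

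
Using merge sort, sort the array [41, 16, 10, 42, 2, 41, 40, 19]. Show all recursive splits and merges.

Merge sort trace:

Split: [41, 16, 10, 42, 2, 41, 40, 19] -> [41, 16, 10, 42] and [2, 41, 40, 19]
  Split: [41, 16, 10, 42] -> [41, 16] and [10, 42]
    Split: [41, 16] -> [41] and [16]
    Merge: [41] + [16] -> [16, 41]
    Split: [10, 42] -> [10] and [42]
    Merge: [10] + [42] -> [10, 42]
  Merge: [16, 41] + [10, 42] -> [10, 16, 41, 42]
  Split: [2, 41, 40, 19] -> [2, 41] and [40, 19]
    Split: [2, 41] -> [2] and [41]
    Merge: [2] + [41] -> [2, 41]
    Split: [40, 19] -> [40] and [19]
    Merge: [40] + [19] -> [19, 40]
  Merge: [2, 41] + [19, 40] -> [2, 19, 40, 41]
Merge: [10, 16, 41, 42] + [2, 19, 40, 41] -> [2, 10, 16, 19, 40, 41, 41, 42]

Final sorted array: [2, 10, 16, 19, 40, 41, 41, 42]

The merge sort proceeds by recursively splitting the array and merging sorted halves.
After all merges, the sorted array is [2, 10, 16, 19, 40, 41, 41, 42].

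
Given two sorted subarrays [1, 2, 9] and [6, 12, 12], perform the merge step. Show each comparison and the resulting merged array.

Merging process:

Compare 1 vs 6: take 1 from left. Merged: [1]
Compare 2 vs 6: take 2 from left. Merged: [1, 2]
Compare 9 vs 6: take 6 from right. Merged: [1, 2, 6]
Compare 9 vs 12: take 9 from left. Merged: [1, 2, 6, 9]
Append remaining from right: [12, 12]. Merged: [1, 2, 6, 9, 12, 12]

Final merged array: [1, 2, 6, 9, 12, 12]
Total comparisons: 4

The merged array is [1, 2, 6, 9, 12, 12], requiring 4 comparisons. The merge step runs in O(n) time where n is the total number of elements.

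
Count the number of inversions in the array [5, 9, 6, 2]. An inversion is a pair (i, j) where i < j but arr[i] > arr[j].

Finding inversions in [5, 9, 6, 2]:

(0, 3): arr[0]=5 > arr[3]=2
(1, 2): arr[1]=9 > arr[2]=6
(1, 3): arr[1]=9 > arr[3]=2
(2, 3): arr[2]=6 > arr[3]=2

Total inversions: 4

The array has 4 inversion(s): (0,3), (1,2), (1,3), (2,3). Each pair (i,j) satisfies i < j and arr[i] > arr[j].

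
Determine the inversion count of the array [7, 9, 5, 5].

Finding inversions in [7, 9, 5, 5]:

(0, 2): arr[0]=7 > arr[2]=5
(0, 3): arr[0]=7 > arr[3]=5
(1, 2): arr[1]=9 > arr[2]=5
(1, 3): arr[1]=9 > arr[3]=5

Total inversions: 4

The array has 4 inversion(s): (0,2), (0,3), (1,2), (1,3). Each pair (i,j) satisfies i < j and arr[i] > arr[j].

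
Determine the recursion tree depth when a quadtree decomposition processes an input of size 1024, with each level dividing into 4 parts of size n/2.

For divide and conquer with division factor 2:

Problem sizes at each level:
Level 0: 1024
Level 1: 512
Level 2: 256
Level 3: 128
Level 4: 64
Level 5: 32
Level 6: 16
Level 7: 8
Level 8: 4
Level 9: 2
Level 10: 1

The root is level 0 and the size-1 base case is level 10 (the tree spans levels 0 through 10, i.e. 11 levels counting the root), so the depth is the number of divisions: log_2(1024) = 10

The recursion tree depth is log_2(1024) = 10. At each level, the problem size is divided by 2, so it takes 10 divisions to reduce to a base case of size 1. The algorithm makes 4 recursive calls at each level.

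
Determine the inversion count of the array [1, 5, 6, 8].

Finding inversions in [1, 5, 6, 8]:


Total inversions: 0

The array has 0 inversions. It is already sorted.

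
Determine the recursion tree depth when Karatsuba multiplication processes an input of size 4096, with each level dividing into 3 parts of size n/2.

For divide and conquer with division factor 2:

Problem sizes at each level:
Level 0: 4096
Level 1: 2048
Level 2: 1024
Level 3: 512
Level 4: 256
Level 5: 128
Level 6: 64
Level 7: 32
Level 8: 16
Level 9: 8
Level 10: 4
Level 11: 2
Level 12: 1

The root is level 0 and the size-1 base case is level 12 (the tree spans levels 0 through 12, i.e. 13 levels counting the root), so the depth is the number of divisions: log_2(4096) = 12

The recursion tree depth is log_2(4096) = 12. At each level, the problem size is divided by 2, so it takes 12 divisions to reduce to a base case of size 1. The algorithm makes 3 recursive calls at each level.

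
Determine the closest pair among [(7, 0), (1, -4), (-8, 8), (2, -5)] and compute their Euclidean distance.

Computing all pairwise distances among 4 points:

d((7, 0), (1, -4)) = 7.2111
d((7, 0), (-8, 8)) = 17.0
d((7, 0), (2, -5)) = 7.0711
d((1, -4), (-8, 8)) = 15.0
d((1, -4), (2, -5)) = 1.4142 <-- minimum
d((-8, 8), (2, -5)) = 16.4012

Closest pair: (1, -4) and (2, -5) with distance 1.4142

The closest pair is (1, -4) and (2, -5) with Euclidean distance 1.4142. For 4 points, brute-force pairwise comparison is shown above. For large n, the divide-and-conquer algorithm (sort by x, recurse on halves, check the dividing strip) achieves O(n log n).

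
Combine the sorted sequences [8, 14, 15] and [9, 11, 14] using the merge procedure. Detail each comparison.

Merging process:

Compare 8 vs 9: take 8 from left. Merged: [8]
Compare 14 vs 9: take 9 from right. Merged: [8, 9]
Compare 14 vs 11: take 11 from right. Merged: [8, 9, 11]
Compare 14 vs 14: take 14 from left. Merged: [8, 9, 11, 14]
Compare 15 vs 14: take 14 from right. Merged: [8, 9, 11, 14, 14]
Append remaining from left: [15]. Merged: [8, 9, 11, 14, 14, 15]

Final merged array: [8, 9, 11, 14, 14, 15]
Total comparisons: 5

The merged array is [8, 9, 11, 14, 14, 15], requiring 5 comparisons. The merge step runs in O(n) time where n is the total number of elements.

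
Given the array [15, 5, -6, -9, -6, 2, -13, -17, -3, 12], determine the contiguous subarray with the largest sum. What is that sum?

Using Kadane's algorithm on [15, 5, -6, -9, -6, 2, -13, -17, -3, 12]:

Scanning through the array:
Position 1 (value 5): max_ending_here = 20, max_so_far = 20
Position 2 (value -6): max_ending_here = 14, max_so_far = 20
Position 3 (value -9): max_ending_here = 5, max_so_far = 20
Position 4 (value -6): max_ending_here = -1, max_so_far = 20
Position 5 (value 2): max_ending_here = 2, max_so_far = 20
Position 6 (value -13): max_ending_here = -11, max_so_far = 20
Position 7 (value -17): max_ending_here = -17, max_so_far = 20
Position 8 (value -3): max_ending_here = -3, max_so_far = 20
Position 9 (value 12): max_ending_here = 12, max_so_far = 20

Maximum subarray: [15, 5]
Maximum sum: 20

The maximum subarray is [15, 5] with sum 20. This subarray runs from index 0 to index 1.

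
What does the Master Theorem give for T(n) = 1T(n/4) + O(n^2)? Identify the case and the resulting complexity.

Master Theorem for T(n) = 1T(n/4) + O(n^2):

a = 1, b = 4, c = 2
log_b(a) = log_4(1) = 0.0000

Case 3: c = 2 > log_4(1) = 0.0000
T(n) = O(n^2) = O(n^2)

For T(n) = 1T(n/4) + O(n^2): log_4(1) = 0.0000. This is Case 3 of the Master Theorem (c > log_b(a), work dominated by root), giving O(n^2).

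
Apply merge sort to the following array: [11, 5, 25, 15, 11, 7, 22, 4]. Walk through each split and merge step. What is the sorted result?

Merge sort trace:

Split: [11, 5, 25, 15, 11, 7, 22, 4] -> [11, 5, 25, 15] and [11, 7, 22, 4]
  Split: [11, 5, 25, 15] -> [11, 5] and [25, 15]
    Split: [11, 5] -> [11] and [5]
    Merge: [11] + [5] -> [5, 11]
    Split: [25, 15] -> [25] and [15]
    Merge: [25] + [15] -> [15, 25]
  Merge: [5, 11] + [15, 25] -> [5, 11, 15, 25]
  Split: [11, 7, 22, 4] -> [11, 7] and [22, 4]
    Split: [11, 7] -> [11] and [7]
    Merge: [11] + [7] -> [7, 11]
    Split: [22, 4] -> [22] and [4]
    Merge: [22] + [4] -> [4, 22]
  Merge: [7, 11] + [4, 22] -> [4, 7, 11, 22]
Merge: [5, 11, 15, 25] + [4, 7, 11, 22] -> [4, 5, 7, 11, 11, 15, 22, 25]

Final sorted array: [4, 5, 7, 11, 11, 15, 22, 25]

The merge sort proceeds by recursively splitting the array and merging sorted halves.
After all merges, the sorted array is [4, 5, 7, 11, 11, 15, 22, 25].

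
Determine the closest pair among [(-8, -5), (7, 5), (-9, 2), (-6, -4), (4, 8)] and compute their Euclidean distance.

Computing all pairwise distances among 5 points:

d((-8, -5), (7, 5)) = 18.0278
d((-8, -5), (-9, 2)) = 7.0711
d((-8, -5), (-6, -4)) = 2.2361 <-- minimum
d((-8, -5), (4, 8)) = 17.6918
d((7, 5), (-9, 2)) = 16.2788
d((7, 5), (-6, -4)) = 15.8114
d((7, 5), (4, 8)) = 4.2426
d((-9, 2), (-6, -4)) = 6.7082
d((-9, 2), (4, 8)) = 14.3178
d((-6, -4), (4, 8)) = 15.6205

Closest pair: (-8, -5) and (-6, -4) with distance 2.2361

The closest pair is (-8, -5) and (-6, -4) with Euclidean distance 2.2361. For 5 points, brute-force pairwise comparison is shown above. For large n, the divide-and-conquer algorithm (sort by x, recurse on halves, check the dividing strip) achieves O(n log n).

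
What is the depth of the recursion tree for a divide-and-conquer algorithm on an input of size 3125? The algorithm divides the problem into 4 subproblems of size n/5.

For divide and conquer with division factor 5:

Problem sizes at each level:
Level 0: 3125
Level 1: 625
Level 2: 125
Level 3: 25
Level 4: 5
Level 5: 1

The root is level 0 and the size-1 base case is level 5 (the tree spans levels 0 through 5, i.e. 6 levels counting the root), so the depth is the number of divisions: log_5(3125) = 5

The recursion tree depth is log_5(3125) = 5. At each level, the problem size is divided by 5, so it takes 5 divisions to reduce to a base case of size 1. The algorithm makes 4 recursive calls at each level.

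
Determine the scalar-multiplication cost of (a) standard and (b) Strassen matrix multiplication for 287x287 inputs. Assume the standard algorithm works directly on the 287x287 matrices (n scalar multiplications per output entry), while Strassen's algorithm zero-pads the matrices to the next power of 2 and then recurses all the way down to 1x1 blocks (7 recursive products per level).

Matrix multiplication for 287x287 matrices:

Strassen's algorithm requires power-of-2 dimensions. Pad 287x287 to 512x512 (next power of 2).

Standard algorithm: 287^3 = 23639903 multiplications
Strassen's algorithm: 7^(log2(512)) = 7^9 = 40353607 multiplications
Difference: 23639903 - 40353607 = -16713704 (Strassen uses MORE here due to padding overhead — for small or just-over-power-of-2 n, padding can outweigh the per-level savings)

Standard: 23639903 multiplications (287^3). Strassen: 40353607 multiplications (7^9, after padding to 512x512). Strassen reduces 8 recursive multiplications to 7 at each level.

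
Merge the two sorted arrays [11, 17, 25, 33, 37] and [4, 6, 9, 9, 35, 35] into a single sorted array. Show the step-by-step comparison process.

Merging process:

Compare 11 vs 4: take 4 from right. Merged: [4]
Compare 11 vs 6: take 6 from right. Merged: [4, 6]
Compare 11 vs 9: take 9 from right. Merged: [4, 6, 9]
Compare 11 vs 9: take 9 from right. Merged: [4, 6, 9, 9]
Compare 11 vs 35: take 11 from left. Merged: [4, 6, 9, 9, 11]
Compare 17 vs 35: take 17 from left. Merged: [4, 6, 9, 9, 11, 17]
Compare 25 vs 35: take 25 from left. Merged: [4, 6, 9, 9, 11, 17, 25]
Compare 33 vs 35: take 33 from left. Merged: [4, 6, 9, 9, 11, 17, 25, 33]
Compare 37 vs 35: take 35 from right. Merged: [4, 6, 9, 9, 11, 17, 25, 33, 35]
Compare 37 vs 35: take 35 from right. Merged: [4, 6, 9, 9, 11, 17, 25, 33, 35, 35]
Append remaining from left: [37]. Merged: [4, 6, 9, 9, 11, 17, 25, 33, 35, 35, 37]

Final merged array: [4, 6, 9, 9, 11, 17, 25, 33, 35, 35, 37]
Total comparisons: 10

The merged array is [4, 6, 9, 9, 11, 17, 25, 33, 35, 35, 37], requiring 10 comparisons. The merge step runs in O(n) time where n is the total number of elements.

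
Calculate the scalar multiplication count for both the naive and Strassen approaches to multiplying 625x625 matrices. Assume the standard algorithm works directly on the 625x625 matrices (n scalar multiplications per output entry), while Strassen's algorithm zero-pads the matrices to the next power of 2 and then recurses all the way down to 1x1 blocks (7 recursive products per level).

Matrix multiplication for 625x625 matrices:

Strassen's algorithm requires power-of-2 dimensions. Pad 625x625 to 1024x1024 (next power of 2).

Standard algorithm: 625^3 = 244140625 multiplications
Strassen's algorithm: 7^(log2(1024)) = 7^10 = 282475249 multiplications
Difference: 244140625 - 282475249 = -38334624 (Strassen uses MORE here due to padding overhead — for small or just-over-power-of-2 n, padding can outweigh the per-level savings)

Standard: 244140625 multiplications (625^3). Strassen: 282475249 multiplications (7^10, after padding to 1024x1024). Strassen reduces 8 recursive multiplications to 7 at each level.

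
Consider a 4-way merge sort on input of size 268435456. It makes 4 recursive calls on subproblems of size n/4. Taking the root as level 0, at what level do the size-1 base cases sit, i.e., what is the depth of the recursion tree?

For divide and conquer with division factor 4:

Problem sizes at each level:
Level 0: 268435456
Level 1: 67108864
Level 2: 16777216
Level 3: 4194304
Level 4: 1048576
Level 5: 262144
Level 6: 65536
Level 7: 16384
Level 8: 4096
Level 9: 1024
Level 10: 256
Level 11: 64
Level 12: 16
Level 13: 4
Level 14: 1

The root is level 0 and the size-1 base case is level 14 (the tree spans levels 0 through 14, i.e. 15 levels counting the root), so the depth is the number of divisions: log_4(268435456) = 14

The recursion tree depth is log_4(268435456) = 14. At each level, the problem size is divided by 4, so it takes 14 divisions to reduce to a base case of size 1. The algorithm makes 4 recursive calls at each level.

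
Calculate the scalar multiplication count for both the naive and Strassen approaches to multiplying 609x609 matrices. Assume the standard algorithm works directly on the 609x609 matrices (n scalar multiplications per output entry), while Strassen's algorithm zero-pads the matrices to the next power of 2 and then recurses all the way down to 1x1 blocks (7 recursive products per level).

Matrix multiplication for 609x609 matrices:

Strassen's algorithm requires power-of-2 dimensions. Pad 609x609 to 1024x1024 (next power of 2).

Standard algorithm: 609^3 = 225866529 multiplications
Strassen's algorithm: 7^(log2(1024)) = 7^10 = 282475249 multiplications
Difference: 225866529 - 282475249 = -56608720 (Strassen uses MORE here due to padding overhead — for small or just-over-power-of-2 n, padding can outweigh the per-level savings)

Standard: 225866529 multiplications (609^3). Strassen: 282475249 multiplications (7^10, after padding to 1024x1024). Strassen reduces 8 recursive multiplications to 7 at each level.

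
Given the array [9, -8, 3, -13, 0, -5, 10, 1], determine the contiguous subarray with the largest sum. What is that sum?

Using Kadane's algorithm on [9, -8, 3, -13, 0, -5, 10, 1]:

Scanning through the array:
Position 1 (value -8): max_ending_here = 1, max_so_far = 9
Position 2 (value 3): max_ending_here = 4, max_so_far = 9
Position 3 (value -13): max_ending_here = -9, max_so_far = 9
Position 4 (value 0): max_ending_here = 0, max_so_far = 9
Position 5 (value -5): max_ending_here = -5, max_so_far = 9
Position 6 (value 10): max_ending_here = 10, max_so_far = 10
Position 7 (value 1): max_ending_here = 11, max_so_far = 11

Maximum subarray: [10, 1]
Maximum sum: 11

The maximum subarray is [10, 1] with sum 11. This subarray runs from index 6 to index 7.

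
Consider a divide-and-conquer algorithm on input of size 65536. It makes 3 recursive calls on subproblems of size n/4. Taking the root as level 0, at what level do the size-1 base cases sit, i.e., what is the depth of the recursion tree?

For divide and conquer with division factor 4:

Problem sizes at each level:
Level 0: 65536
Level 1: 16384
Level 2: 4096
Level 3: 1024
Level 4: 256
Level 5: 64
Level 6: 16
Level 7: 4
Level 8: 1

The root is level 0 and the size-1 base case is level 8 (the tree spans levels 0 through 8, i.e. 9 levels counting the root), so the depth is the number of divisions: log_4(65536) = 8

The recursion tree depth is log_4(65536) = 8. At each level, the problem size is divided by 4, so it takes 8 divisions to reduce to a base case of size 1. The algorithm makes 3 recursive calls at each level.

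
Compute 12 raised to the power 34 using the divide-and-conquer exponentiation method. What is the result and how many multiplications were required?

Computing 12^34 by squaring (build up from 12^1; each line after the first costs one multiplication):

12^1 = 12
12^2 = (12^1)^2 = 12^2 = 144
12^4 = (12^2)^2 = 144^2 = 20736
12^8 = (12^4)^2 = 20736^2 = 429981696
12^16 = (12^8)^2 = 429981696^2 = 184884258895036416
12^17 = 12 * 12^16 = 12 * 184884258895036416 = 2218611106740436992
12^34 = (12^17)^2 = 2218611106740436992^2 = 4922235242952026704037113243122008064

Result: 4922235242952026704037113243122008064
Multiplications needed: 6 (6 lines after 12^1)

12^34 = 4922235242952026704037113243122008064. Using exponentiation by squaring, this requires 6 multiplications. The key idea: if the exponent is even, square the half-power; if odd, multiply by the base once.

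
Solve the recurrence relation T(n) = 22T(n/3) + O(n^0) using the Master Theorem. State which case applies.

Master Theorem for T(n) = 22T(n/3) + O(n^0):

a = 22, b = 3, c = 0
log_b(a) = log_3(22) = 2.8136

Case 1: c = 0 < log_3(22) = 2.8136
T(n) = O(n^(log_3 22))

For T(n) = 22T(n/3) + O(n^0): log_3(22) = 2.8136. This is Case 1 of the Master Theorem (c < log_b(a), work dominated by leaves), giving O(n^(log_3 22)).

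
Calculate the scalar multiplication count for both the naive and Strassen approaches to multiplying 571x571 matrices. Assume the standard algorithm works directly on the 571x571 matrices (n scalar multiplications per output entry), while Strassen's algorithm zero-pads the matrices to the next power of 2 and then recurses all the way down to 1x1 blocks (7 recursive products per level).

Matrix multiplication for 571x571 matrices:

Strassen's algorithm requires power-of-2 dimensions. Pad 571x571 to 1024x1024 (next power of 2).

Standard algorithm: 571^3 = 186169411 multiplications
Strassen's algorithm: 7^(log2(1024)) = 7^10 = 282475249 multiplications
Difference: 186169411 - 282475249 = -96305838 (Strassen uses MORE here due to padding overhead — for small or just-over-power-of-2 n, padding can outweigh the per-level savings)

Standard: 186169411 multiplications (571^3). Strassen: 282475249 multiplications (7^10, after padding to 1024x1024). Strassen reduces 8 recursive multiplications to 7 at each level.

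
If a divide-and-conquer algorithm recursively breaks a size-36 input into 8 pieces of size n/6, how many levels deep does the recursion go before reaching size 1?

For divide and conquer with division factor 6:

Problem sizes at each level:
Level 0: 36
Level 1: 6
Level 2: 1

The root is level 0 and the size-1 base case is level 2 (the tree spans levels 0 through 2, i.e. 3 levels counting the root), so the depth is the number of divisions: log_6(36) = 2

The recursion tree depth is log_6(36) = 2. At each level, the problem size is divided by 6, so it takes 2 divisions to reduce to a base case of size 1. The algorithm makes 8 recursive calls at each level.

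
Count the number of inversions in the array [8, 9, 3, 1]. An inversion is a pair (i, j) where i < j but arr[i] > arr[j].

Finding inversions in [8, 9, 3, 1]:

(0, 2): arr[0]=8 > arr[2]=3
(0, 3): arr[0]=8 > arr[3]=1
(1, 2): arr[1]=9 > arr[2]=3
(1, 3): arr[1]=9 > arr[3]=1
(2, 3): arr[2]=3 > arr[3]=1

Total inversions: 5

The array has 5 inversion(s): (0,2), (0,3), (1,2), (1,3), (2,3). Each pair (i,j) satisfies i < j and arr[i] > arr[j].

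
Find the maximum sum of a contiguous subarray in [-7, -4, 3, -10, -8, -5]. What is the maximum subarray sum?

Using Kadane's algorithm on [-7, -4, 3, -10, -8, -5]:

Scanning through the array:
Position 1 (value -4): max_ending_here = -4, max_so_far = -4
Position 2 (value 3): max_ending_here = 3, max_so_far = 3
Position 3 (value -10): max_ending_here = -7, max_so_far = 3
Position 4 (value -8): max_ending_here = -8, max_so_far = 3
Position 5 (value -5): max_ending_here = -5, max_so_far = 3

Maximum subarray: [3]
Maximum sum: 3

The maximum subarray is [3] with sum 3. This subarray runs from index 2 to index 2.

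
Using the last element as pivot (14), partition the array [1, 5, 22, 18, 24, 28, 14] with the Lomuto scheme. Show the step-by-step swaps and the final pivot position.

Lomuto partition with pivot = 14:

Initial array: [1, 5, 22, 18, 24, 28, 14]

arr[0]=1 <= 14: swap with position 0, array becomes [1, 5, 22, 18, 24, 28, 14]
arr[1]=5 <= 14: swap with position 1, array becomes [1, 5, 22, 18, 24, 28, 14]
arr[2]=22 > 14: no swap
arr[3]=18 > 14: no swap
arr[4]=24 > 14: no swap
arr[5]=28 > 14: no swap

Place pivot at position 2: [1, 5, 14, 18, 24, 28, 22]
Pivot position: 2

After partitioning with pivot 14, the array becomes [1, 5, 14, 18, 24, 28, 22]. The pivot is placed at index 2. All elements to the left of the pivot are <= 14, and all elements to the right are > 14.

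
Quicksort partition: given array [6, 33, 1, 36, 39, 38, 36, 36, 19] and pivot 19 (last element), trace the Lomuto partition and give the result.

Lomuto partition with pivot = 19:

Initial array: [6, 33, 1, 36, 39, 38, 36, 36, 19]

arr[0]=6 <= 19: swap with position 0, array becomes [6, 33, 1, 36, 39, 38, 36, 36, 19]
arr[1]=33 > 19: no swap
arr[2]=1 <= 19: swap with position 1, array becomes [6, 1, 33, 36, 39, 38, 36, 36, 19]
arr[3]=36 > 19: no swap
arr[4]=39 > 19: no swap
arr[5]=38 > 19: no swap
arr[6]=36 > 19: no swap
arr[7]=36 > 19: no swap

Place pivot at position 2: [6, 1, 19, 36, 39, 38, 36, 36, 33]
Pivot position: 2

After partitioning with pivot 19, the array becomes [6, 1, 19, 36, 39, 38, 36, 36, 33]. The pivot is placed at index 2. All elements to the left of the pivot are <= 19, and all elements to the right are > 19.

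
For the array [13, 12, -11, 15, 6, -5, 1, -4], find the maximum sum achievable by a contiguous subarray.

Using Kadane's algorithm on [13, 12, -11, 15, 6, -5, 1, -4]:

Scanning through the array:
Position 1 (value 12): max_ending_here = 25, max_so_far = 25
Position 2 (value -11): max_ending_here = 14, max_so_far = 25
Position 3 (value 15): max_ending_here = 29, max_so_far = 29
Position 4 (value 6): max_ending_here = 35, max_so_far = 35
Position 5 (value -5): max_ending_here = 30, max_so_far = 35
Position 6 (value 1): max_ending_here = 31, max_so_far = 35
Position 7 (value -4): max_ending_here = 27, max_so_far = 35

Maximum subarray: [13, 12, -11, 15, 6]
Maximum sum: 35

The maximum subarray is [13, 12, -11, 15, 6] with sum 35. This subarray runs from index 0 to index 4.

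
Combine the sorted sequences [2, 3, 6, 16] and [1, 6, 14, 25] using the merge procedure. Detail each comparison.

Merging process:

Compare 2 vs 1: take 1 from right. Merged: [1]
Compare 2 vs 6: take 2 from left. Merged: [1, 2]
Compare 3 vs 6: take 3 from left. Merged: [1, 2, 3]
Compare 6 vs 6: take 6 from left. Merged: [1, 2, 3, 6]
Compare 16 vs 6: take 6 from right. Merged: [1, 2, 3, 6, 6]
Compare 16 vs 14: take 14 from right. Merged: [1, 2, 3, 6, 6, 14]
Compare 16 vs 25: take 16 from left. Merged: [1, 2, 3, 6, 6, 14, 16]
Append remaining from right: [25]. Merged: [1, 2, 3, 6, 6, 14, 16, 25]

Final merged array: [1, 2, 3, 6, 6, 14, 16, 25]
Total comparisons: 7

The merged array is [1, 2, 3, 6, 6, 14, 16, 25], requiring 7 comparisons. The merge step runs in O(n) time where n is the total number of elements.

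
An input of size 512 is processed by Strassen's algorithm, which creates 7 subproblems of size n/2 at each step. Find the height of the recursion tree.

For divide and conquer with division factor 2:

Problem sizes at each level:
Level 0: 512
Level 1: 256
Level 2: 128
Level 3: 64
Level 4: 32
Level 5: 16
Level 6: 8
Level 7: 4
Level 8: 2
Level 9: 1

The root is level 0 and the size-1 base case is level 9 (the tree spans levels 0 through 9, i.e. 10 levels counting the root), so the depth is the number of divisions: log_2(512) = 9

The recursion tree depth is log_2(512) = 9. At each level, the problem size is divided by 2, so it takes 9 divisions to reduce to a base case of size 1. The algorithm makes 7 recursive calls at each level.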